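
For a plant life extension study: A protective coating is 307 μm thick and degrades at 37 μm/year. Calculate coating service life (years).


Service life = thickness / degradation rate
Life = 307 / 37 = 8.3 years

8.3 years


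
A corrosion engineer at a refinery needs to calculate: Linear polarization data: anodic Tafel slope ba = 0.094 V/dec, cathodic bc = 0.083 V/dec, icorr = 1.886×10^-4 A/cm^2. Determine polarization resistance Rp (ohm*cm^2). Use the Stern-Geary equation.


Apply the Stern-Geary equation: Rp = ba*bc / (2.303*icorr*(ba+bc))
ba*bc = 0.094*0.083 = 0.007802
ba+bc = 0.177; 2.303*icorr*(ba+bc) = 2.303*1.886×10^-4*0.177 = 7.6879207×10^-5
Rp = 0.007802 / 7.6879207×10^-5 = 101.48 ohm*cm^2

101.48 ohm*cm^2


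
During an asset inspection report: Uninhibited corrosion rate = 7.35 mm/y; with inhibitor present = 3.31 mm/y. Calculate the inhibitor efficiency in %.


Apply the inhibitor-efficiency definition: IE = (CR_blank − CR_inh)/CR_blank × 100
IE = (7.35 − 3.31) / 7.35 × 100
IE = 4.04 / 7.35 × 100 = 55.0 %

55.0 %


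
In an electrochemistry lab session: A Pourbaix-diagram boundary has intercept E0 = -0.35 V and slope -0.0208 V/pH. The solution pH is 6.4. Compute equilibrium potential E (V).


Apply the Pourbaix line equation: E = E0 + slope*pH
E = -0.35 + (-0.0208)*6.4 = -0.35 + (-0.13312) = -0.48312 V
Rounded to 3 decimal places: E = -0.483 V

-0.483 V


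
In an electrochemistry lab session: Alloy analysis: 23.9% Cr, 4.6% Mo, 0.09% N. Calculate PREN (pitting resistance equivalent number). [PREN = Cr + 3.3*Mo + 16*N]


Apply the PREN formula: PREN = Cr + 3.3*Mo + 16*N
PREN = 23.9 + 3.3*4.6 + 16*0.09
PREN = 23.9 + 15.18 + 1.44 = 40.52

40.52


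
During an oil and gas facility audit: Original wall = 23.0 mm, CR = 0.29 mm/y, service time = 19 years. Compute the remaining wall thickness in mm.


Remaining wall = original − CR × time
t = 23.0 − 0.29*19 = 23.0 − 5.51 = 17.49 mm

17.49 mm


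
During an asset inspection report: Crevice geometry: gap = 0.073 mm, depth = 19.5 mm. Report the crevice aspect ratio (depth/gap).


Aspect ratio = depth / gap
Ratio = 19.5 / 0.073 = 267.1

267.1


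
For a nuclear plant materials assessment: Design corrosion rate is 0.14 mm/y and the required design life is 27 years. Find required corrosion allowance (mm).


Corrosion allowance = CR × design life
CA = 0.14 * 27 = 3.78 mm

3.78 mm


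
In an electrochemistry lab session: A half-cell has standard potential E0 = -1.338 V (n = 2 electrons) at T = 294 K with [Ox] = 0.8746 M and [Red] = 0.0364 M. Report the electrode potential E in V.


Apply the Nernst equation: E = E0 + (RT/nF)*ln([Ox]/[Red])
Step 1: RT/nF = 8.314*294/(2*96485) = 0.01266682 V
Step 2: [Ox]/[Red] = 0.8746/0.0364 = 24.027473
Step 3: ln(24.027473) = 3.179198
Step 4: correction = 0.01266682 * 3.179198 = 0.0403 V
E = -1.338 + 0.0403 = -1.2977 V

-1.2977 V


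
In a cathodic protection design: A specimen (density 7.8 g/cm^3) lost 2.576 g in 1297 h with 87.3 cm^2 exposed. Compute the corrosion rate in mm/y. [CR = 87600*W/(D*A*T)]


Apply the mm/y weight-loss relation: CR = 87600 * W / (D * A * T)
Numerator: 87600 * 2.576 = 225657.6
Denominator: 7.8 * 87.3 * 1297 = 883179.18
CR = 225657.6 / 883179.18 = 0.255506 mm/y

0.255506 mm/y


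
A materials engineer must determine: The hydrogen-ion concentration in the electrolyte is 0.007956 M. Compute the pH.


pH = −log10[H+]
pH = −log10(0.007956) = 2.1

2.1


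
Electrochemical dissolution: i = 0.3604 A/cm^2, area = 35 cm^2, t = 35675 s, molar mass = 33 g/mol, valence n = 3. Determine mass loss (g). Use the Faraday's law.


Apply Faraday's law: m = i*A*t*M / (n*F)
Total charge passed Q = i*A*t = 0.3604*35*35675 = 450004.45 C
m = Q*M/(n*F) = 450004.45*33/(3*96485) = 51.304 g

51.304 g


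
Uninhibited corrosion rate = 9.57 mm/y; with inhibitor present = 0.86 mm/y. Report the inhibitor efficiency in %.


Apply the inhibitor-efficiency definition: IE = (CR_blank − CR_inh)/CR_blank × 100
IE = (9.57 − 0.86) / 9.57 × 100
IE = 8.71 / 9.57 × 100 = 91.0 %

91.0 %


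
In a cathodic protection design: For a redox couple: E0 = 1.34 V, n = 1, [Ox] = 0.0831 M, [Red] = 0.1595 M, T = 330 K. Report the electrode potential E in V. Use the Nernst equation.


Apply the Nernst equation: E = E0 + (RT/nF)*ln([Ox]/[Red])
Step 1: RT/nF = 8.314*330/(1*96485) = 0.02843572 V
Step 2: [Ox]/[Red] = 0.0831/0.1595 = 0.521003
Step 3: ln(0.521003) = -0.651999
Step 4: correction = 0.02843572 * -0.651999 = -0.0185 V
E = 1.34 + -0.0185 = 1.3215 V

1.3215 V


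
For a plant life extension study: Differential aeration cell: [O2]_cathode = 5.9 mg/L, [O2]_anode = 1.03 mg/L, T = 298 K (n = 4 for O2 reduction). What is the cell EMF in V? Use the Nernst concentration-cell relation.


Apply the Nernst concentration-cell relation: E = (RT/nF)*ln(C_cathode/C_anode)
RT/nF = 8.314*298/(4*96485) = 0.00641958 V
ln(5.9/1.03) = 1.74539
E = 0.00641958 * 1.74539 = 0.0112 V

0.0112 V


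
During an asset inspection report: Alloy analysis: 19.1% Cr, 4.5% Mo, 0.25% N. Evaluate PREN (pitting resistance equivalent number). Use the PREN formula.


Apply the PREN formula: PREN = Cr + 3.3*Mo + 16*N
PREN = 19.1 + 3.3*4.5 + 16*0.25
PREN = 19.1 + 14.85 + 4.0 = 37.95

37.95


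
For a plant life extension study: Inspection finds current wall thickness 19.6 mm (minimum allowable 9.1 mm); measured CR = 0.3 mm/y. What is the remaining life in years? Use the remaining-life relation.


Apply the remaining-life relation: RL = (t_current − t_min) / CR
RL = (19.6 − 9.1) / 0.3 = 10.5 / 0.3 = 35.0 years

35.0 years


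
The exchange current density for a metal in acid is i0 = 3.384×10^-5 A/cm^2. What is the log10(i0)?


i0 = 3.384×10^-5 A/cm^2
log10(i0) = -4.471

-4.471


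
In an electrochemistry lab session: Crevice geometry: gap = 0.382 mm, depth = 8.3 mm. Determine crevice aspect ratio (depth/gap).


Aspect ratio = depth / gap
Ratio = 8.3 / 0.382 = 21.7

21.7


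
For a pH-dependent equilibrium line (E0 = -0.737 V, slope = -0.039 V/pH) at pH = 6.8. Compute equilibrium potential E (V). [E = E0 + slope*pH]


Apply the Pourbaix line equation: E = E0 + slope*pH
E = -0.737 + (-0.039)*6.8 = -0.737 + (-0.2652) = -1.0022 V
Rounded to 4 decimal places: E = -1.0022 V

-1.0022 V


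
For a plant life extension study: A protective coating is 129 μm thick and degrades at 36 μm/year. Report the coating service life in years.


Service life = thickness / degradation rate
Life = 129 / 36 = 3.6 years

3.6 years


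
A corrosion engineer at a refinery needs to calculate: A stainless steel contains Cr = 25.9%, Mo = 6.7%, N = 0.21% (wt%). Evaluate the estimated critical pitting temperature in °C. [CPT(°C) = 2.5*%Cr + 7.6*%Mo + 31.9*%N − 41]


Apply the ASTM G48 empirical CPT estimate: CPT(°C) = 2.5*%Cr + 7.6*%Mo + 31.9*%N − 41
2.5*25.9 = 64.75; 7.6*6.7 = 50.92; 31.9*0.21 = 6.699
CPT = 64.75 + 50.92 + 6.699 − 41 = 81.369 °C
Rounded to 0.1 °C: CPT ≈ 81.4 °C

81.4 °C


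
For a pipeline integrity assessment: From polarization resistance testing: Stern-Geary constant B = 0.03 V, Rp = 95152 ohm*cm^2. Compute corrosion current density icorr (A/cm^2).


Apply the Stern-Geary relation: icorr = B / Rp
icorr = 0.03 / 95152 = 3.153×10^-7 A/cm^2

3.153×10^-7 A/cm^2


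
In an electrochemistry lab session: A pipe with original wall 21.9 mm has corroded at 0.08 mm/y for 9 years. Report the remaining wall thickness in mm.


Remaining wall = original − CR × time
t = 21.9 − 0.08*9 = 21.9 − 0.72 = 21.18 mm

21.18 mm


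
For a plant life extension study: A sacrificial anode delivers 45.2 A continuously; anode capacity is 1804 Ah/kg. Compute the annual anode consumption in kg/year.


Annual consumption = current * hours per year / capacity
Rate = 45.2 * 8760 / 1804 = 219.5 kg/year

219.5 kg/year


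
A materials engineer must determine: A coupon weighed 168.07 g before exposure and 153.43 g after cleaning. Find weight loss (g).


Weight loss = initial − final
WL = 168.07 − 153.43 = 14.64 g

14.64 g


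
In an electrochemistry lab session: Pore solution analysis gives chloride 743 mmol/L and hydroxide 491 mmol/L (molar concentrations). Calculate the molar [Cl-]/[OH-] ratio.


Threshold parameter = [Cl-] / [OH-] (molar basis; both in mmol/L, so units cancel)
Ratio = 743 / 491 = 1.51

1.51


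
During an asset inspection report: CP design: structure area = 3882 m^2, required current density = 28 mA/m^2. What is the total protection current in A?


I = area * current density, then convert mA → A (÷1000)
I = 3882 * 28 / 1000 = 108.7 A

108.7 A


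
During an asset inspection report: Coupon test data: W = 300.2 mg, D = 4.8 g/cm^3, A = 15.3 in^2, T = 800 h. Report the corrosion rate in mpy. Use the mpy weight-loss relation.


Apply the mpy weight-loss relation: CR = 534 * W / (D * A * T)
Numerator: 534 * 300.2 = 160306.8
Denominator: 4.8 * 15.3 * 800 = 58752.0
CR = 160306.8 / 58752.0 = 2.729 mpy

2.729 mpy


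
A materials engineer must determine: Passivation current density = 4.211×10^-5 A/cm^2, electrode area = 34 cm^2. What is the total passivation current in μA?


I = i_pass * A, then convert A → μA (×10^6)
I = 4.211×10^-5 * 34 * 10^6 = 1431.74 μA

1431.74 μA


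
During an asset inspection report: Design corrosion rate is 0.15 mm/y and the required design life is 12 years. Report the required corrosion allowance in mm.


Corrosion allowance = CR × design life
CA = 0.15 * 12 = 1.8 mm

1.8 mm


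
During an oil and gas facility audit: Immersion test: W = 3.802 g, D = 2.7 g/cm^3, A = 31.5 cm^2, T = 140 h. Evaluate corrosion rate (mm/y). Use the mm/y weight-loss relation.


Apply the mm/y weight-loss relation: CR = 87600 * W / (D * A * T)
Numerator: 87600 * 3.802 = 333055.2
Denominator: 2.7 * 31.5 * 140 = 11907.0
CR = 333055.2 / 11907.0 = 27.971378 mm/y

27.971378 mm/y


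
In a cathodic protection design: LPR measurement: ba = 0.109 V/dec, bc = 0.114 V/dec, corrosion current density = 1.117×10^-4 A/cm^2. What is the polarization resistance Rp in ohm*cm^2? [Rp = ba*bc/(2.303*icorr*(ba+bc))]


Apply the Stern-Geary equation: Rp = ba*bc / (2.303*icorr*(ba+bc))
ba*bc = 0.109*0.114 = 0.012426
ba+bc = 0.223; 2.303*icorr*(ba+bc) = 2.303*1.117×10^-4*0.223 = 5.7365657×10^-5
Rp = 0.012426 / 5.7365657×10^-5 = 216.61 ohm*cm^2

216.61 ohm*cm^2


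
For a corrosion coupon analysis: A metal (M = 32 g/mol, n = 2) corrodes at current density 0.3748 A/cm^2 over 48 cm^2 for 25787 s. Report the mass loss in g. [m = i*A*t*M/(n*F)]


Apply Faraday's law: m = i*A*t*M / (n*F)
Total charge passed Q = i*A*t = 0.3748*48*25787 = 463918.4448 C
m = Q*M/(n*F) = 463918.4448*32/(2*96485) = 76.931 g

76.931 g


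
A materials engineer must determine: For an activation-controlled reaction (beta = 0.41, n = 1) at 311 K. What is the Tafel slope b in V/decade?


Apply the Tafel slope relation: b = 2.303*R*T/(beta*n*F)
Numerator: 2.303 * 8.314 * 311 = 5954.76
Denominator: 0.41 * 1 * 96485 = 39558.85
b = 5954.76 / 39558.85 = 0.151 V/decade

0.151 V/decade


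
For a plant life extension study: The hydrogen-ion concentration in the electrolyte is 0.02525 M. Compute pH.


pH = −log10[H+]
pH = −log10(0.02525) = 1.6

1.6


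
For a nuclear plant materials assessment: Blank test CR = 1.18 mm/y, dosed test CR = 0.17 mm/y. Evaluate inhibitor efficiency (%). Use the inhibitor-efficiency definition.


Apply the inhibitor-efficiency definition: IE = (CR_blank − CR_inh)/CR_blank × 100
IE = (1.18 − 0.17) / 1.18 × 100
IE = 1.01 / 1.18 × 100 = 85.6 %

85.6 %


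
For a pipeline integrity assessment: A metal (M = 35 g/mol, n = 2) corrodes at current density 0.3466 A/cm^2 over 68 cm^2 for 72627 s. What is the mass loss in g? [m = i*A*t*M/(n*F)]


Apply Faraday's law: m = i*A*t*M / (n*F)
Total charge passed Q = i*A*t = 0.3466*68*72627 = 1711731.2376 C
m = Q*M/(n*F) = 1711731.2376*35/(2*96485) = 310.4658 g

310.4658 g


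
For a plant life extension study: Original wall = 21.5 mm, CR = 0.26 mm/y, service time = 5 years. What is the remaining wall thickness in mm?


Remaining wall = original − CR × time
t = 21.5 − 0.26*5 = 21.5 − 1.3 = 20.2 mm

20.2 mm


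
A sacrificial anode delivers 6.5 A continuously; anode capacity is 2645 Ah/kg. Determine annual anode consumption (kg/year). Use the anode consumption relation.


Annual consumption = current * hours per year / capacity
Rate = 6.5 * 8760 / 2645 = 21.5 kg/year

21.5 kg/year


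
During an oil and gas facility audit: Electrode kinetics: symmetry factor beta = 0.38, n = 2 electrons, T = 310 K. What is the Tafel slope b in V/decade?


Apply the Tafel slope relation: b = 2.303*R*T/(beta*n*F)
Numerator: 2.303 * 8.314 * 310 = 5935.61
Denominator: 0.38 * 2 * 96485 = 73328.6
b = 5935.61 / 73328.6 = 0.0809 V/decade

0.0809 V/decade


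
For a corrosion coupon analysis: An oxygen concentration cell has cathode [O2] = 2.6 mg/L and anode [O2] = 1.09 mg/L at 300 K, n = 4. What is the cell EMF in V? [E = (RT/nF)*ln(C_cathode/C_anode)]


Apply the Nernst concentration-cell relation: E = (RT/nF)*ln(C_cathode/C_anode)
RT/nF = 8.314*300/(4*96485) = 0.00646266 V
ln(2.6/1.09) = 0.86933
E = 0.00646266 * 0.86933 = 0.00562 V

0.00562 V


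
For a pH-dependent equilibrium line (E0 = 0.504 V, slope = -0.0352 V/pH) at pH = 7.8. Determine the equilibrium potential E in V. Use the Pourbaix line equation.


Apply the Pourbaix line equation: E = E0 + slope*pH
E = 0.504 + (-0.0352)*7.8 = 0.504 + (-0.27456) = 0.22944 V
Rounded to 3 decimal places: E = 0.229 V

0.229 V


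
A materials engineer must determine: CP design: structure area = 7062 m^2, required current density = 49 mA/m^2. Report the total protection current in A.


I = area * current density, then convert mA → A (÷1000)
I = 7062 * 49 / 1000 = 346.04 A

346.04 A


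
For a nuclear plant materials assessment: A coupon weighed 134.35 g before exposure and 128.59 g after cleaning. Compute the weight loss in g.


Weight loss = initial − final
WL = 134.35 − 128.59 = 5.76 g

5.76 g


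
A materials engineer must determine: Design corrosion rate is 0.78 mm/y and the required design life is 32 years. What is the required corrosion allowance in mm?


Corrosion allowance = CR × design life
CA = 0.78 * 32 = 24.96 mm

24.96 mm


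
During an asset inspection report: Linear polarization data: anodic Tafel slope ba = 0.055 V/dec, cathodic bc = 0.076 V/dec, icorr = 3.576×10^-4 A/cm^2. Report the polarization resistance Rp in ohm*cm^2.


Apply the Stern-Geary equation: Rp = ba*bc / (2.303*icorr*(ba+bc))
ba*bc = 0.055*0.076 = 0.00418
ba+bc = 0.131; 2.303*icorr*(ba+bc) = 2.303*3.576×10^-4*0.131 = 1.0788542×10^-4
Rp = 0.00418 / 1.0788542×10^-4 = 38.74 ohm*cm^2

38.74 ohm*cm^2


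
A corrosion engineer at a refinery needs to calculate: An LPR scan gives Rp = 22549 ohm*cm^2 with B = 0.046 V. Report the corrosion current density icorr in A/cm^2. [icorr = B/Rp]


Apply the Stern-Geary relation: icorr = B / Rp
icorr = 0.046 / 22549 = 2.04×10^-6 A/cm^2

2.04×10^-6 A/cm^2


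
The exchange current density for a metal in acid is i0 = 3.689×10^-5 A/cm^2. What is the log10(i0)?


i0 = 3.689×10^-5 A/cm^2
log10(i0) = -4.433

-4.433


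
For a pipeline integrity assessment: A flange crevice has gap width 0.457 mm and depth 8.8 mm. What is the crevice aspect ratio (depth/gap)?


Aspect ratio = depth / gap
Ratio = 8.8 / 0.457 = 19.3

19.3


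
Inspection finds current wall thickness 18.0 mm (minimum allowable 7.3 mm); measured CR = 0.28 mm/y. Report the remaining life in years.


Apply the remaining-life relation: RL = (t_current − t_min) / CR
RL = (18.0 − 7.3) / 0.28 = 10.7 / 0.28 = 38.2 years

38.2 years


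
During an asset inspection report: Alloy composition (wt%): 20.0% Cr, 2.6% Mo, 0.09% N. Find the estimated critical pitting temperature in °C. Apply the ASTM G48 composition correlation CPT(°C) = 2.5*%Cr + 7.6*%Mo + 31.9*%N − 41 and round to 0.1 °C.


Apply the ASTM G48 empirical CPT estimate: CPT(°C) = 2.5*%Cr + 7.6*%Mo + 31.9*%N − 41
2.5*20.0 = 50; 7.6*2.6 = 19.76; 31.9*0.09 = 2.871
CPT = 50 + 19.76 + 2.871 − 41 = 31.631 °C
Rounded to 0.1 °C: CPT ≈ 31.6 °C

31.6 °C


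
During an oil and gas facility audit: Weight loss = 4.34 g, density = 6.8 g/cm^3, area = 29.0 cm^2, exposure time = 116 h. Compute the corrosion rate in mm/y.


Apply the mm/y weight-loss relation: CR = 87600 * W / (D * A * T)
Numerator: 87600 * 4.34 = 380184.0
Denominator: 6.8 * 29.0 * 116 = 22875.2
CR = 380184.0 / 22875.2 = 16.61992 mm/y

16.61992 mm/y


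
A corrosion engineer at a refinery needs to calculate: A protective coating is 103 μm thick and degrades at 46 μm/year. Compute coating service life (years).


Service life = thickness / degradation rate
Life = 103 / 46 = 2.2 years

2.2 years


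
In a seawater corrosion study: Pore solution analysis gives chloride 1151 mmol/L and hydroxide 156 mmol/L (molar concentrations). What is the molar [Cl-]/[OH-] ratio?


Threshold parameter = [Cl-] / [OH-] (molar basis; both in mmol/L, so units cancel)
Ratio = 1151 / 156 = 7.38

7.38


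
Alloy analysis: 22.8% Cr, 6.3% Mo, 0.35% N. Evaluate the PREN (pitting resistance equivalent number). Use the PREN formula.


Apply the PREN formula: PREN = Cr + 3.3*Mo + 16*N
PREN = 22.8 + 3.3*6.3 + 16*0.35
PREN = 22.8 + 20.79 + 5.6 = 49.19

49.19


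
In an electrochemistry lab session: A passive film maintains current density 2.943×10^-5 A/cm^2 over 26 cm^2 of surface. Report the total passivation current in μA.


I = i_pass * A, then convert A → μA (×10^6)
I = 2.943×10^-5 * 26 * 10^6 = 765.18 μA

765.18 μA


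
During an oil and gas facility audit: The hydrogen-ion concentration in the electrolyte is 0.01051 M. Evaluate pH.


pH = −log10[H+]
pH = −log10(0.01051) = 1.98

1.98


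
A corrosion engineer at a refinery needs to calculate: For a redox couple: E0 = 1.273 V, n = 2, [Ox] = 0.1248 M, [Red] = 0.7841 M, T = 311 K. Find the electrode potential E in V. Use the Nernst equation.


Apply the Nernst equation: E = E0 + (RT/nF)*ln([Ox]/[Red])
Step 1: RT/nF = 8.314*311/(2*96485) = 0.01339925 V
Step 2: [Ox]/[Red] = 0.1248/0.7841 = 0.159163
Step 3: ln(0.159163) = -1.837826
Step 4: correction = 0.01339925 * -1.837826 = -0.0246 V
E = 1.273 + -0.0246 = 1.2484 V

1.2484 V


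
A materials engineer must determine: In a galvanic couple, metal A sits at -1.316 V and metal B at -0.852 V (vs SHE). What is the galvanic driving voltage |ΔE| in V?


Driving voltage is the absolute potential difference.
|ΔE| = |-1.316 − (-0.852)| = 0.464 V

0.464 V


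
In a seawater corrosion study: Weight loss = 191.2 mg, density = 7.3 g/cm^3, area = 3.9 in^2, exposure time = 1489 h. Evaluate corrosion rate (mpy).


Apply the mpy weight-loss relation: CR = 534 * W / (D * A * T)
Numerator: 534 * 191.2 = 102100.8
Denominator: 7.3 * 3.9 * 1489 = 42391.83
CR = 102100.8 / 42391.83 = 2.4085 mpy

2.4085 mpy


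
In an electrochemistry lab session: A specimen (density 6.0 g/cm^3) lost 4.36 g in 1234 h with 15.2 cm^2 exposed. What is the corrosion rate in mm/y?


Apply the mm/y weight-loss relation: CR = 87600 * W / (D * A * T)
Numerator: 87600 * 4.36 = 381936.0
Denominator: 6.0 * 15.2 * 1234 = 112540.8
CR = 381936.0 / 112540.8 = 3.393756 mm/y

3.393756 mm/y


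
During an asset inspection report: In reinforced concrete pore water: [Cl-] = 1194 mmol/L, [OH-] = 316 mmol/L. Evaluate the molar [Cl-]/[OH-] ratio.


Threshold parameter = [Cl-] / [OH-] (molar basis; both in mmol/L, so units cancel)
Ratio = 1194 / 316 = 3.78

3.78


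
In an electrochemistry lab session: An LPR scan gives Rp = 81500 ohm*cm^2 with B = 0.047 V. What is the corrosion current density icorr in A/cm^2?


Apply the Stern-Geary relation: icorr = B / Rp
icorr = 0.047 / 81500 = 5.767×10^-7 A/cm^2

5.767×10^-7 A/cm^2


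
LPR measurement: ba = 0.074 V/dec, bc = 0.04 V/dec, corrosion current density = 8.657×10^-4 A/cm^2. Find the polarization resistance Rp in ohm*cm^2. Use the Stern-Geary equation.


Apply the Stern-Geary equation: Rp = ba*bc / (2.303*icorr*(ba+bc))
ba*bc = 0.074*0.04 = 0.00296
ba+bc = 0.114; 2.303*icorr*(ba+bc) = 2.303*8.657×10^-4*0.114 = 2.2728261×10^-4
Rp = 0.00296 / 2.2728261×10^-4 = 13.02 ohm*cm^2

13.02 ohm*cm^2


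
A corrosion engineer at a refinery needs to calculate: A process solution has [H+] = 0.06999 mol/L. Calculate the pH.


pH = −log10[H+]
pH = −log10(0.06999) = 1.15

1.15


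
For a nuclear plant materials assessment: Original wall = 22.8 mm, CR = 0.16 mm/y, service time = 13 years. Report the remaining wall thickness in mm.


Remaining wall = original − CR × time
t = 22.8 − 0.16*13 = 22.8 − 2.08 = 20.72 mm

20.72 mm


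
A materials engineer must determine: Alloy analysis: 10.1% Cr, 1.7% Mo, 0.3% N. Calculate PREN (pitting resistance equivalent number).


Apply the PREN formula: PREN = Cr + 3.3*Mo + 16*N
PREN = 10.1 + 3.3*1.7 + 16*0.3
PREN = 10.1 + 5.61 + 4.8 = 20.51

20.51


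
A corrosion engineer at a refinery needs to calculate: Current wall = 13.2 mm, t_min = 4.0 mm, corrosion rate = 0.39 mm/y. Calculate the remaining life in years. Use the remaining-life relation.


Apply the remaining-life relation: RL = (t_current − t_min) / CR
RL = (13.2 − 4.0) / 0.39 = 9.2 / 0.39 = 23.6 years

23.6 years


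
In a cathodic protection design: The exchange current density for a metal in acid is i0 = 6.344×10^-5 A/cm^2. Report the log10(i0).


i0 = 6.344×10^-5 A/cm^2
log10(i0) = -4.198

-4.198


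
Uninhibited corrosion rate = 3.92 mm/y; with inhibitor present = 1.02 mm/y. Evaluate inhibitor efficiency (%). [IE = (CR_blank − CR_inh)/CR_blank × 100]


Apply the inhibitor-efficiency definition: IE = (CR_blank − CR_inh)/CR_blank × 100
IE = (3.92 − 1.02) / 3.92 × 100
IE = 2.9 / 3.92 × 100 = 74.0 %

74.0 %


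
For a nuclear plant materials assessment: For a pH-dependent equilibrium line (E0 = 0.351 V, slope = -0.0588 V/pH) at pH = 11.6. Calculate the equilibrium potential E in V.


Apply the Pourbaix line equation: E = E0 + slope*pH
E = 0.351 + (-0.0588)*11.6 = 0.351 + (-0.68208) = -0.33108 V
Rounded to 3 decimal places: E = -0.331 V

-0.331 V


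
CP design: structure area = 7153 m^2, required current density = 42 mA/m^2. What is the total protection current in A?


I = area * current density, then convert mA → A (÷1000)
I = 7153 * 42 / 1000 = 300.43 A

300.43 A


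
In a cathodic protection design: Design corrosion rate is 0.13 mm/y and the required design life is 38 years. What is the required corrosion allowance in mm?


Corrosion allowance = CR × design life
CA = 0.13 * 38 = 4.94 mm

4.94 mm


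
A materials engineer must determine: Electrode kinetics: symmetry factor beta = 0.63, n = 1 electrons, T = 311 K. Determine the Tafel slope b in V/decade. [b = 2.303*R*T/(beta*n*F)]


Apply the Tafel slope relation: b = 2.303*R*T/(beta*n*F)
Numerator: 2.303 * 8.314 * 311 = 5954.76
Denominator: 0.63 * 1 * 96485 = 60785.55
b = 5954.76 / 60785.55 = 0.098 V/decade

0.098 V/decade


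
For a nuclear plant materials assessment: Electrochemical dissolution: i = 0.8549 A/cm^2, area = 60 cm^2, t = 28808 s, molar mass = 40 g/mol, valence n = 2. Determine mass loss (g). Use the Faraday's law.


Apply Faraday's law: m = i*A*t*M / (n*F)
Total charge passed Q = i*A*t = 0.8549*60*28808 = 1477677.552 C
m = Q*M/(n*F) = 1477677.552*40/(2*96485) = 306.302 g

306.302 g


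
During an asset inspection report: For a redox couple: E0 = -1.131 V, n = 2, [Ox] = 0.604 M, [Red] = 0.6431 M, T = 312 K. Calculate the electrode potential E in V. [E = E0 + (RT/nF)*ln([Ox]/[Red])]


Apply the Nernst equation: E = E0 + (RT/nF)*ln([Ox]/[Red])
Step 1: RT/nF = 8.314*312/(2*96485) = 0.01344234 V
Step 2: [Ox]/[Red] = 0.604/0.6431 = 0.939201
Step 3: ln(0.939201) = -0.062726
Step 4: correction = 0.01344234 * -0.062726 = -0.0008 V
E = -1.131 + -0.0008 = -1.1318 V

-1.1318 V


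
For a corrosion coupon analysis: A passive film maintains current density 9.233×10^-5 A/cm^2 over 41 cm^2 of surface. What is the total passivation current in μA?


I = i_pass * A, then convert A → μA (×10^6)
I = 9.233×10^-5 * 41 * 10^6 = 3785.53 μA

3785.53 μA


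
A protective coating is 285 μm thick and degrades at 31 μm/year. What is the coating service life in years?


Service life = thickness / degradation rate
Life = 285 / 31 = 9.2 years

9.2 years


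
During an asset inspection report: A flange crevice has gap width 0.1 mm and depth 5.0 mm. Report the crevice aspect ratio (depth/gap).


Aspect ratio = depth / gap
Ratio = 5.0 / 0.1 = 50.0

50.0


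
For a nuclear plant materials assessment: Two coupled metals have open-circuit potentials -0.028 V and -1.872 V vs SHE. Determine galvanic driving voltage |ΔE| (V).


Driving voltage is the absolute potential difference.
|ΔE| = |-0.028 − (-1.872)| = 1.844 V

1.844 V


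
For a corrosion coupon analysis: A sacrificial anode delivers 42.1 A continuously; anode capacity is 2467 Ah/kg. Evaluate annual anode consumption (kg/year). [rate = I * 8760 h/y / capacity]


Annual consumption = current * hours per year / capacity
Rate = 42.1 * 8760 / 2467 = 149.5 kg/year

149.5 kg/year


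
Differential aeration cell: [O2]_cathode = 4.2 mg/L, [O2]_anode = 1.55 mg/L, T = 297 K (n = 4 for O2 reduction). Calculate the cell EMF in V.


Apply the Nernst concentration-cell relation: E = (RT/nF)*ln(C_cathode/C_anode)
RT/nF = 8.314*297/(4*96485) = 0.00639804 V
ln(4.2/1.55) = 0.99683
E = 0.00639804 * 0.99683 = 0.00638 V

0.00638 V


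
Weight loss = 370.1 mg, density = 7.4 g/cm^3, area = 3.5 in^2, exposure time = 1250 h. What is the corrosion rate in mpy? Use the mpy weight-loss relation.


Apply the mpy weight-loss relation: CR = 534 * W / (D * A * T)
Numerator: 534 * 370.1 = 197633.4
Denominator: 7.4 * 3.5 * 1250 = 32375.0
CR = 197633.4 / 32375.0 = 6.10451 mpy

6.10451 mpy


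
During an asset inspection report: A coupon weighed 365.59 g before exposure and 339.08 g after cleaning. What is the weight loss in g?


Weight loss = initial − final
WL = 365.59 − 339.08 = 26.51 g

26.51 g


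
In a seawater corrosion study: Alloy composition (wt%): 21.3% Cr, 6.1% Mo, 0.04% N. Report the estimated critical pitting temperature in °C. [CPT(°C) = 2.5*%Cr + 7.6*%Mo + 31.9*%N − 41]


Apply the ASTM G48 empirical CPT estimate: CPT(°C) = 2.5*%Cr + 7.6*%Mo + 31.9*%N − 41
2.5*21.3 = 53.25; 7.6*6.1 = 46.36; 31.9*0.04 = 1.276
CPT = 53.25 + 46.36 + 1.276 − 41 = 59.886 °C
Rounded to 0.1 °C: CPT ≈ 59.9 °C

59.9 °C


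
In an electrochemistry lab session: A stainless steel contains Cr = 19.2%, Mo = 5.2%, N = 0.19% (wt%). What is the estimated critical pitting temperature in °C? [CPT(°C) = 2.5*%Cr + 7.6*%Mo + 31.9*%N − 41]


Apply the ASTM G48 empirical CPT estimate: CPT(°C) = 2.5*%Cr + 7.6*%Mo + 31.9*%N − 41
2.5*19.2 = 48; 7.6*5.2 = 39.52; 31.9*0.19 = 6.061
CPT = 48 + 39.52 + 6.061 − 41 = 52.581 °C
Rounded to 0.1 °C: CPT ≈ 52.6 °C

52.6 °C


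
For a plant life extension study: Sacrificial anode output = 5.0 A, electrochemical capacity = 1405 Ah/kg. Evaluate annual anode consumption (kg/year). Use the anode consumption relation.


Annual consumption = current * hours per year / capacity
Rate = 5.0 * 8760 / 1405 = 31.2 kg/year

31.2 kg/year


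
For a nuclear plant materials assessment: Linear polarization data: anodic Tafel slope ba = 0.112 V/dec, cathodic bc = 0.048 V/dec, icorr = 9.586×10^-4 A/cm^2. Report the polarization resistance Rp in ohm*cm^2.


Apply the Stern-Geary equation: Rp = ba*bc / (2.303*icorr*(ba+bc))
ba*bc = 0.112*0.048 = 0.005376
ba+bc = 0.16; 2.303*icorr*(ba+bc) = 2.303*9.586×10^-4*0.16 = 3.5322493×10^-4
Rp = 0.005376 / 3.5322493×10^-4 = 15.22 ohm*cm^2

15.22 ohm*cm^2


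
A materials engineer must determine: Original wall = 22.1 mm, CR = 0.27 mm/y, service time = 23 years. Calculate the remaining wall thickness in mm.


Remaining wall = original − CR × time
t = 22.1 − 0.27*23 = 22.1 − 6.21 = 15.89 mm

15.89 mm


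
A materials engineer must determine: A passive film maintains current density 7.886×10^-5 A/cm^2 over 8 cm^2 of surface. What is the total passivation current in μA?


I = i_pass * A, then convert A → μA (×10^6)
I = 7.886×10^-5 * 8 * 10^6 = 630.88 μA

630.88 μA


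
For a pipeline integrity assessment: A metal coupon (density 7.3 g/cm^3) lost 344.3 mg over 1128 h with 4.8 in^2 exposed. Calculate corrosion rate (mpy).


Apply the mpy weight-loss relation: CR = 534 * W / (D * A * T)
Numerator: 534 * 344.3 = 183856.2
Denominator: 7.3 * 4.8 * 1128 = 39525.12
CR = 183856.2 / 39525.12 = 4.6516 mpy

4.6516 mpy


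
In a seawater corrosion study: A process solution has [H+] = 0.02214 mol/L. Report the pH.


pH = −log10[H+]
pH = −log10(0.02214) = 1.65

1.65


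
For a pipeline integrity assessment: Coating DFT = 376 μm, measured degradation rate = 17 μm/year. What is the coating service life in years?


Service life = thickness / degradation rate
Life = 376 / 17 = 22.1 years

22.1 years


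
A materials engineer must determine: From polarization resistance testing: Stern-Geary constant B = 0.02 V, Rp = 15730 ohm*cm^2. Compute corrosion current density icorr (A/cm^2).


Apply the Stern-Geary relation: icorr = B / Rp
icorr = 0.02 / 15730 = 1.271×10^-6 A/cm^2

1.271×10^-6 A/cm^2


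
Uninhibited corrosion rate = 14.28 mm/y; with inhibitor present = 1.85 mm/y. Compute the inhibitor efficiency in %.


Apply the inhibitor-efficiency definition: IE = (CR_blank − CR_inh)/CR_blank × 100
IE = (14.28 − 1.85) / 14.28 × 100
IE = 12.43 / 14.28 × 100 = 87.0 %

87.0 %


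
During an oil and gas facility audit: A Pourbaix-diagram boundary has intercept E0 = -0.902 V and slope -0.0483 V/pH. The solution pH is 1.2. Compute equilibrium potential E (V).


Apply the Pourbaix line equation: E = E0 + slope*pH
E = -0.902 + (-0.0483)*1.2 = -0.902 + (-0.05796) = -0.95996 V
Rounded to 4 decimal places: E = -0.9600 V

-0.9600 V


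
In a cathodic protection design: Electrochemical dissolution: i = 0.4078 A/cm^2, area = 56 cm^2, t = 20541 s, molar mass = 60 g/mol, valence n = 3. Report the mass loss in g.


Apply Faraday's law: m = i*A*t*M / (n*F)
Total charge passed Q = i*A*t = 0.4078*56*20541 = 469090.7088 C
m = Q*M/(n*F) = 469090.7088*60/(3*96485) = 97.236 g

97.236 g


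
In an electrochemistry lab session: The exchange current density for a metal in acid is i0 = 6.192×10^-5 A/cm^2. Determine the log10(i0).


i0 = 6.192×10^-5 A/cm^2
log10(i0) = -4.208

-4.208


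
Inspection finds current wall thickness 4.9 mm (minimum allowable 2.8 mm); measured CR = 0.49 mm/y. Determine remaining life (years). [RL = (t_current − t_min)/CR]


Apply the remaining-life relation: RL = (t_current − t_min) / CR
RL = (4.9 − 2.8) / 0.49 = 2.1 / 0.49 = 4.3 years

4.3 years


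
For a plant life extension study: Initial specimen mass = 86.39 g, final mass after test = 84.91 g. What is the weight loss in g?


Weight loss = initial − final
WL = 86.39 − 84.91 = 1.48 g

1.48 g


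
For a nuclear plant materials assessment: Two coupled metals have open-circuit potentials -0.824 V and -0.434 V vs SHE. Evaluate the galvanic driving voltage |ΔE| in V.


Driving voltage is the absolute potential difference.
|ΔE| = |-0.824 − (-0.434)| = 0.39 V

0.39 V


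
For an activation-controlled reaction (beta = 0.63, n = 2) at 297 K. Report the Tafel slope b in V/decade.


Apply the Tafel slope relation: b = 2.303*R*T/(beta*n*F)
Numerator: 2.303 * 8.314 * 297 = 5686.7
Denominator: 0.63 * 2 * 96485 = 121571.1
b = 5686.7 / 121571.1 = 0.047 V/decade

0.047 V/decade


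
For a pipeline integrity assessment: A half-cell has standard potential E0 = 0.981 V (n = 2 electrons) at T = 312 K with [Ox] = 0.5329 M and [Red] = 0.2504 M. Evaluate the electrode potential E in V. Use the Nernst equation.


Apply the Nernst equation: E = E0 + (RT/nF)*ln([Ox]/[Red])
Step 1: RT/nF = 8.314*312/(2*96485) = 0.01344234 V
Step 2: [Ox]/[Red] = 0.5329/0.2504 = 2.128195
Step 3: ln(2.128195) = 0.755274
Step 4: correction = 0.01344234 * 0.755274 = 0.0102 V
E = 0.981 + 0.0102 = 0.9912 V

0.9912 V


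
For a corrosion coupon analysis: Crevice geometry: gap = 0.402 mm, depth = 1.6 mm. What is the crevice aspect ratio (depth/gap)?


Aspect ratio = depth / gap
Ratio = 1.6 / 0.402 = 4.0

4.0


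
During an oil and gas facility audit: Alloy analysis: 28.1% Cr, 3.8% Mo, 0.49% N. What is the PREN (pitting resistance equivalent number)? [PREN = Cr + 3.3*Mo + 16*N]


Apply the PREN formula: PREN = Cr + 3.3*Mo + 16*N
PREN = 28.1 + 3.3*3.8 + 16*0.49
PREN = 28.1 + 12.54 + 7.84 = 48.48

48.48


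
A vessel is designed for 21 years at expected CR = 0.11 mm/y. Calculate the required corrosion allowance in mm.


Corrosion allowance = CR × design life
CA = 0.11 * 21 = 2.31 mm

2.31 mm


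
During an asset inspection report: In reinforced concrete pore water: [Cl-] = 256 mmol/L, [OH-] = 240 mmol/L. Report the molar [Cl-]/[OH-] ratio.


Threshold parameter = [Cl-] / [OH-] (molar basis; both in mmol/L, so units cancel)
Ratio = 256 / 240 = 1.07

1.07


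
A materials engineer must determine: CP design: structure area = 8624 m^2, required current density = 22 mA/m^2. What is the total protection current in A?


I = area * current density, then convert mA → A (÷1000)
I = 8624 * 22 / 1000 = 189.73 A

189.73 A


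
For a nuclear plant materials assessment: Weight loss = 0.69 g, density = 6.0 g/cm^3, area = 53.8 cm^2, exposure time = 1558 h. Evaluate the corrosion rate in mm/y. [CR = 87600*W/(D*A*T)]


Apply the mm/y weight-loss relation: CR = 87600 * W / (D * A * T)
Numerator: 87600 * 0.69 = 60444.0
Denominator: 6.0 * 53.8 * 1558 = 502922.4
CR = 60444.0 / 502922.4 = 0.120186 mm/y

0.120186 mm/y


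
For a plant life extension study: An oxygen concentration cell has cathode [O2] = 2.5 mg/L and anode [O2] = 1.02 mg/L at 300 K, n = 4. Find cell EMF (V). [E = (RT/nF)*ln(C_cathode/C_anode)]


Apply the Nernst concentration-cell relation: E = (RT/nF)*ln(C_cathode/C_anode)
RT/nF = 8.314*300/(4*96485) = 0.00646266 V
ln(2.5/1.02) = 0.89649
E = 0.00646266 * 0.89649 = 0.00579 V

0.00579 V


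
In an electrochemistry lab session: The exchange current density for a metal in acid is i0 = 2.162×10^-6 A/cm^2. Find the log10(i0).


i0 = 2.162×10^-6 A/cm^2
log10(i0) = -5.665

-5.665


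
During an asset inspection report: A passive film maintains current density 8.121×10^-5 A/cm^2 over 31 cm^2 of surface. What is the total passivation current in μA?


I = i_pass * A, then convert A → μA (×10^6)
I = 8.121×10^-5 * 31 * 10^6 = 2517.51 μA

2517.51 μA


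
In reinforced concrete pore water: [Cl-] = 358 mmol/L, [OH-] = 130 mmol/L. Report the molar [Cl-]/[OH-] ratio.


Threshold parameter = [Cl-] / [OH-] (molar basis; both in mmol/L, so units cancel)
Ratio = 358 / 130 = 2.75

2.75


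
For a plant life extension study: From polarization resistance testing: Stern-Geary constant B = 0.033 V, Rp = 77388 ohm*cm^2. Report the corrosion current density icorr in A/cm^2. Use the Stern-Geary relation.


Apply the Stern-Geary relation: icorr = B / Rp
icorr = 0.033 / 77388 = 4.264×10^-7 A/cm^2

4.264×10^-7 A/cm^2


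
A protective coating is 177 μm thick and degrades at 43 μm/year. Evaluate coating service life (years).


Service life = thickness / degradation rate
Life = 177 / 43 = 4.1 years

4.1 years


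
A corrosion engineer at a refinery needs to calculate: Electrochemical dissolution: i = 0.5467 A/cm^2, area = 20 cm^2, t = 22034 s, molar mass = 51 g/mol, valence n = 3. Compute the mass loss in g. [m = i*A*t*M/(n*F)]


Apply Faraday's law: m = i*A*t*M / (n*F)
Total charge passed Q = i*A*t = 0.5467*20*22034 = 240919.756 C
m = Q*M/(n*F) = 240919.756*51/(3*96485) = 42.44842 g

42.44842 g


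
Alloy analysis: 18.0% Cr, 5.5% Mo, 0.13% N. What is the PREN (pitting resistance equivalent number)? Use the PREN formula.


Apply the PREN formula: PREN = Cr + 3.3*Mo + 16*N
PREN = 18.0 + 3.3*5.5 + 16*0.13
PREN = 18.0 + 18.15 + 2.08 = 38.23

38.23


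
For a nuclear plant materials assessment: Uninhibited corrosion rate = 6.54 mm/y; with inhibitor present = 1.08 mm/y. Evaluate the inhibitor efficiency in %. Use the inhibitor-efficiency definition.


Apply the inhibitor-efficiency definition: IE = (CR_blank − CR_inh)/CR_blank × 100
IE = (6.54 − 1.08) / 6.54 × 100
IE = 5.46 / 6.54 × 100 = 83.5 %

83.5 %


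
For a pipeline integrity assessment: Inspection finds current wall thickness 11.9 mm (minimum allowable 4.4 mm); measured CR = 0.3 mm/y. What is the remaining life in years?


Apply the remaining-life relation: RL = (t_current − t_min) / CR
RL = (11.9 − 4.4) / 0.3 = 7.5 / 0.3 = 25.0 years

25.0 years


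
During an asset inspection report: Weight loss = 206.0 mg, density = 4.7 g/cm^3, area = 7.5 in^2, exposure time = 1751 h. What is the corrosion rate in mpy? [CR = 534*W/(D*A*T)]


Apply the mpy weight-loss relation: CR = 534 * W / (D * A * T)
Numerator: 534 * 206.0 = 110004.0
Denominator: 4.7 * 7.5 * 1751 = 61722.75
CR = 110004.0 / 61722.75 = 1.782 mpy

1.782 mpy


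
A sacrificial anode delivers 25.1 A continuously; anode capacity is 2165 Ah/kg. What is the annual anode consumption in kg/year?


Annual consumption = current * hours per year / capacity
Rate = 25.1 * 8760 / 2165 = 101.6 kg/year

101.6 kg/year


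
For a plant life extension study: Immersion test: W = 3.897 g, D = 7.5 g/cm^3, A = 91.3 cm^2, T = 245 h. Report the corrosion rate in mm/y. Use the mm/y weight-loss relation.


Apply the mm/y weight-loss relation: CR = 87600 * W / (D * A * T)
Numerator: 87600 * 3.897 = 341377.2
Denominator: 7.5 * 91.3 * 245 = 167763.75
CR = 341377.2 / 167763.75 = 2.034869 mm/y

2.034869 mm/y


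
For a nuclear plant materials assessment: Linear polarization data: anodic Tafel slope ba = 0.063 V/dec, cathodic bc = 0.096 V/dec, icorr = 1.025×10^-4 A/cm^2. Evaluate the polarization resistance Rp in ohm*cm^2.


Apply the Stern-Geary equation: Rp = ba*bc / (2.303*icorr*(ba+bc))
ba*bc = 0.063*0.096 = 0.006048
ba+bc = 0.159; 2.303*icorr*(ba+bc) = 2.303*1.025×10^-4*0.159 = 3.7533142×10^-5
Rp = 0.006048 / 3.7533142×10^-5 = 161.1 ohm*cm^2

161.1 ohm*cm^2


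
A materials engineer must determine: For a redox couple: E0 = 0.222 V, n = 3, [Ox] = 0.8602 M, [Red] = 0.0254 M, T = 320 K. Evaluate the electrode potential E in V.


Apply the Nernst equation: E = E0 + (RT/nF)*ln([Ox]/[Red])
Step 1: RT/nF = 8.314*320/(3*96485) = 0.00919134 V
Step 2: [Ox]/[Red] = 0.8602/0.0254 = 33.866142
Step 3: ln(33.866142) = 3.522416
Step 4: correction = 0.00919134 * 3.522416 = 0.032 V
E = 0.222 + 0.032 = 0.254 V

0.254 V


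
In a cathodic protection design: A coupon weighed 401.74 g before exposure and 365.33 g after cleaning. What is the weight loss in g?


Weight loss = initial − final
WL = 401.74 − 365.33 = 36.41 g

36.41 g


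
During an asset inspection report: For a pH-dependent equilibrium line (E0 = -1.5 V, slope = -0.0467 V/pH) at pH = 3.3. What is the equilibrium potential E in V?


Apply the Pourbaix line equation: E = E0 + slope*pH
E = -1.5 + (-0.0467)*3.3 = -1.5 + (-0.15411) = -1.65411 V
Rounded to 4 decimal places: E = -1.6541 V

-1.6541 V


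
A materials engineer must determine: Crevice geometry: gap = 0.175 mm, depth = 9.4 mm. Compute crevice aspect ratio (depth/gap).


Aspect ratio = depth / gap
Ratio = 9.4 / 0.175 = 53.7

53.7


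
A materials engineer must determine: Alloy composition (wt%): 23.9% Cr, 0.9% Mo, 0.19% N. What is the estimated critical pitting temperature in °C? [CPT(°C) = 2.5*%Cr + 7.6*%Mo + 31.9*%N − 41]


Apply the ASTM G48 empirical CPT estimate: CPT(°C) = 2.5*%Cr + 7.6*%Mo + 31.9*%N − 41
2.5*23.9 = 59.75; 7.6*0.9 = 6.84; 31.9*0.19 = 6.061
CPT = 59.75 + 6.84 + 6.061 − 41 = 31.651 °C
Rounded to 0.1 °C: CPT ≈ 31.7 °C

31.7 °C
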